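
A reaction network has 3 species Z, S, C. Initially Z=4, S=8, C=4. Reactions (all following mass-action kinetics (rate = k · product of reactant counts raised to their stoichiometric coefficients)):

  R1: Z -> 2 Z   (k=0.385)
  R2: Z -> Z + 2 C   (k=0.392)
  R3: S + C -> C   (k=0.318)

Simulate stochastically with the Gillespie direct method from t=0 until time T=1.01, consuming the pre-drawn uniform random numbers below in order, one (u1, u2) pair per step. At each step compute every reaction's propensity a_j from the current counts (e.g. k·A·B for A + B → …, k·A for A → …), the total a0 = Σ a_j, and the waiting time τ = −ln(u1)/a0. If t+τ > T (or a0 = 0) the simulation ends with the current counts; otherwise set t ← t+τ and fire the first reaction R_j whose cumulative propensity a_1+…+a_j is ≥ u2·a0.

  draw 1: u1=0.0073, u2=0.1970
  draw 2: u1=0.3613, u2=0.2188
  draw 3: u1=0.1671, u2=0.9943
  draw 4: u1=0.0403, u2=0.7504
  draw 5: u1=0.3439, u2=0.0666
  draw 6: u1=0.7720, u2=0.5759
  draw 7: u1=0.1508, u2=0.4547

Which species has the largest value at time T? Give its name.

Dominant species at T: C

t=0.000: Z=4 S=8 C=4
Draw 1: a1=1.540, a2=1.568, a3=10.176, a0=13.284; τ=−ln(0.0073)/13.284=0.370 → t=0.370; u2·a0=0.1970·13.284=2.617; a1=1.540 < 2.617 ≤ a1+a2=3.108 → R2 fires; Z=4 S=8 C=6
Draw 2: a1=1.540, a2=1.568, a3=15.264, a0=18.372; τ=−ln(0.3613)/18.372=0.055 → t=0.426; u2·a0=0.2188·18.372=4.020; a1+a2=3.108 < 4.020 ≤ a1+…+a3=18.372 → R3 fires; Z=4 S=7 C=6
Draw 3: a1=1.540, a2=1.568, a3=13.356, a0=16.464; τ=−ln(0.1671)/16.464=0.109 → t=0.534; u2·a0=0.9943·16.464=16.370; a1+a2=3.108 < 16.370 ≤ a1+…+a3=16.464 → R3 fires; Z=4 S=6 C=6
Draw 4: a1=1.540, a2=1.568, a3=11.448, a0=14.556; τ=−ln(0.0403)/14.556=0.221 → t=0.755; u2·a0=0.7504·14.556=10.923; a1+a2=3.108 < 10.923 ≤ a1+…+a3=14.556 → R3 fires; Z=4 S=5 C=6
Draw 5: a1=1.540, a2=1.568, a3=9.540, a0=12.648; τ=−ln(0.3439)/12.648=0.084 → t=0.839; u2·a0=0.0666·12.648=0.842 ≤ a1=1.540 → R1 fires; Z=5 S=5 C=6
Draw 6: a1=1.925, a2=1.960, a3=9.540, a0=13.425; τ=−ln(0.7720)/13.425=0.019 → t=0.859; u2·a0=0.5759·13.425=7.731; a1+a2=3.885 < 7.731 ≤ a1+…+a3=13.425 → R3 fires; Z=5 S=4 C=6
Draw 7: a1=1.925, a2=1.960, a3=7.632, a0=11.517; τ=−ln(0.1508)/11.517=0.164 → t=1.023 > T=1.01: stop.
At T=1.01: Z=5 S=4 C=6; the largest is C.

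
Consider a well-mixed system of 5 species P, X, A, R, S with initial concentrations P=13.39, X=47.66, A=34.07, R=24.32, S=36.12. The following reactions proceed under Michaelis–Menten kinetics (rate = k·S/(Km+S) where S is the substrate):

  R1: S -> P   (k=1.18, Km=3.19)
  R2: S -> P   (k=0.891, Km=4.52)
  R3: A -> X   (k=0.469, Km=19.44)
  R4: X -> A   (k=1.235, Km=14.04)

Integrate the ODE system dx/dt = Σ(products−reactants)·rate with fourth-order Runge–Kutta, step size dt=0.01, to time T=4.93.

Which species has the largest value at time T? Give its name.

Dominant species at T: X

RK4 with dt=0.01: 493 steps to T=4.93. Trajectory (selected grid times):
t=0.00: P=13.39 X=47.66 A=34.07 R=24.32 S=36.12
t=0.55: P=14.42 X=47.30 A=34.43 R=24.32 S=35.09
t=1.10: P=15.45 X=46.94 A=34.79 R=24.32 S=34.06
t=1.64: P=16.45 X=46.59 A=35.14 R=24.32 S=33.06
t=2.19: P=17.48 X=46.24 A=35.49 R=24.32 S=32.03
t=2.74: P=18.49 X=45.88 A=35.85 R=24.32 S=31.02
t=3.29: P=19.51 X=45.53 A=36.20 R=24.32 S=30.00
t=3.83: P=20.50 X=45.19 A=36.54 R=24.32 S=29.01
t=4.38: P=21.51 X=44.84 A=36.89 R=24.32 S=28.00
t=4.93: P=22.51 X=44.49 A=37.24 R=24.32 S=27.00
At T=4.93: P=22.51 X=44.49 A=37.24 R=24.32 S=27.00; the largest is X.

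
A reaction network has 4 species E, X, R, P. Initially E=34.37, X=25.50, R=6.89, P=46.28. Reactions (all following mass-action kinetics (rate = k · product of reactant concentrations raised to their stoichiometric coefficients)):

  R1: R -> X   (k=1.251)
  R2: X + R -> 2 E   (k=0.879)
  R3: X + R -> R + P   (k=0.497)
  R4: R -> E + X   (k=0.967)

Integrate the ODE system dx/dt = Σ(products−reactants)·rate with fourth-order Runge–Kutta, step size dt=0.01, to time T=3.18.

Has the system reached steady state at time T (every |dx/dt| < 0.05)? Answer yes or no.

Steady state at T: yes

RK4 with dt=0.01: 318 steps to T=3.18. Trajectory (selected grid times):
t=0.00: E=34.37 X=25.50 R=6.89 P=46.28
t=0.35: E=46.96 X=16.65 R=0.01 P=49.75
t=0.71: E=46.98 X=16.63 R=0.00 P=49.75
t=1.06: E=46.98 X=16.63 R=0.00 P=49.75
t=1.41: E=46.98 X=16.63 R=0.00 P=49.75
t=1.77: E=46.98 X=16.63 R=0.00 P=49.75
t=2.12: E=46.98 X=16.63 R=0.00 P=49.75
t=2.47: E=46.98 X=16.63 R=0.00 P=49.75
t=2.83: E=46.98 X=16.63 R=0.00 P=49.75
t=3.18: E=46.98 X=16.63 R=0.00 P=49.75
Rates at T: R1=0.0000, R2=0.0000, R3=0.0000, R4=0.0000
dx/dt at T (Σ net stoichiometry × rate): E=+0.0000, X=-0.0000, R=-0.0000, P=+0.0000
Largest |dx/dt| is |+0.0000| (E) < 0.05 → steady.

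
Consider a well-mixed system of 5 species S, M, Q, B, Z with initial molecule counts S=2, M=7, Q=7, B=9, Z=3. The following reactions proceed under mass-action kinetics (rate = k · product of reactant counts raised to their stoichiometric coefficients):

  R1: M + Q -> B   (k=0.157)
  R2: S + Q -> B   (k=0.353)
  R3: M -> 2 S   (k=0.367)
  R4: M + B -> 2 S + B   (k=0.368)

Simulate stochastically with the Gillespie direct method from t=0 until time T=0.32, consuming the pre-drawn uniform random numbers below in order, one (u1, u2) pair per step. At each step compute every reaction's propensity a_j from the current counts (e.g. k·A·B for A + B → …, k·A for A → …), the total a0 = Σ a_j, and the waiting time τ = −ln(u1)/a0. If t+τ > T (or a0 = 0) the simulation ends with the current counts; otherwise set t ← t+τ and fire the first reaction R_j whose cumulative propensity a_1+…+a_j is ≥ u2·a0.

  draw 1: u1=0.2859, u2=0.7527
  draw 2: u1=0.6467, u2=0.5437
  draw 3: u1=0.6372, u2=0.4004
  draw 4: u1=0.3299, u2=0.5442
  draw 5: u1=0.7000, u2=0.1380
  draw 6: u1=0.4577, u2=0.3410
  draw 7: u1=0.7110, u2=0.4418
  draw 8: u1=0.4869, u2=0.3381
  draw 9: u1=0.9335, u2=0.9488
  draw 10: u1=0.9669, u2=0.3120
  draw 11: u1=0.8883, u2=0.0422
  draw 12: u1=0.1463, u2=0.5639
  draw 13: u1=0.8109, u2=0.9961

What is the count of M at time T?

t=0.000: S=2 M=7 Q=7 B=9 Z=3
Draw 1: a1=7.693, a2=4.942, a3=2.569, a4=23.184, a0=38.388; τ=−ln(0.2859)/38.388=0.033 → t=0.033; u2·a0=0.7527·38.388=28.895; a1+…+a3=15.204 < 28.895 ≤ a1+…+a4=38.388 → R4 fires; S=4 M=6 Q=7 B=9 Z=3
Draw 2: a1=6.594, a2=9.884, a3=2.202, a4=19.872, a0=38.552; τ=−ln(0.6467)/38.552=0.011 → t=0.044; u2·a0=0.5437·38.552=20.961; a1+…+a3=18.680 < 20.961 ≤ a1+…+a4=38.552 → R4 fires; S=6 M=5 Q=7 B=9 Z=3
Draw 3: a1=5.495, a2=14.826, a3=1.835, a4=16.560, a0=38.716; τ=−ln(0.6372)/38.716=0.012 → t=0.056; u2·a0=0.4004·38.716=15.502; a1=5.495 < 15.502 ≤ a1+a2=20.321 → R2 fires; S=5 M=5 Q=6 B=10 Z=3
Draw 4: a1=4.710, a2=10.590, a3=1.835, a4=18.400, a0=35.535; τ=−ln(0.3299)/35.535=0.031 → t=0.087; u2·a0=0.5442·35.535=19.338; a1+…+a3=17.135 < 19.338 ≤ a1+…+a4=35.535 → R4 fires; S=7 M=4 Q=6 B=10 Z=3
Draw 5: a1=3.768, a2=14.826, a3=1.468, a4=14.720, a0=34.782; τ=−ln(0.7000)/34.782=0.010 → t=0.097; u2·a0=0.1380·34.782=4.800; a1=3.768 < 4.800 ≤ a1+a2=18.594 → R2 fires; S=6 M=4 Q=5 B=11 Z=3
Draw 6: a1=3.140, a2=10.590, a3=1.468, a4=16.192, a0=31.390; τ=−ln(0.4577)/31.390=0.025 → t=0.122; u2·a0=0.3410·31.390=10.704; a1=3.140 < 10.704 ≤ a1+a2=13.730 → R2 fires; S=5 M=4 Q=4 B=12 Z=3
Draw 7: a1=2.512, a2=7.060, a3=1.468, a4=17.664, a0=28.704; τ=−ln(0.7110)/28.704=0.012 → t=0.134; u2·a0=0.4418·28.704=12.681; a1+…+a3=11.040 < 12.681 ≤ a1+…+a4=28.704 → R4 fires; S=7 M=3 Q=4 B=12 Z=3
Draw 8: a1=1.884, a2=9.884, a3=1.101, a4=13.248, a0=26.117; τ=−ln(0.4869)/26.117=0.028 → t=0.161; u2·a0=0.3381·26.117=8.830; a1=1.884 < 8.830 ≤ a1+a2=11.768 → R2 fires; S=6 M=3 Q=3 B=13 Z=3
Draw 9: a1=1.413, a2=6.354, a3=1.101, a4=14.352, a0=23.220; τ=−ln(0.9335)/23.220=0.003 → t=0.164; u2·a0=0.9488·23.220=22.031; a1+…+a3=8.868 < 22.031 ≤ a1+…+a4=23.220 → R4 fires; S=8 M=2 Q=3 B=13 Z=3
Draw 10: a1=0.942, a2=8.472, a3=0.734, a4=9.568, a0=19.716; τ=−ln(0.9669)/19.716=0.002 → t=0.166; u2·a0=0.3120·19.716=6.151; a1=0.942 < 6.151 ≤ a1+a2=9.414 → R2 fires; S=7 M=2 Q=2 B=14 Z=3
Draw 11: a1=0.628, a2=4.942, a3=0.734, a4=10.304, a0=16.608; τ=−ln(0.8883)/16.608=0.007 → t=0.173; u2·a0=0.0422·16.608=0.701; a1=0.628 < 0.701 ≤ a1+a2=5.570 → R2 fires; S=6 M=2 Q=1 B=15 Z=3
Draw 12: a1=0.314, a2=2.118, a3=0.734, a4=11.040, a0=14.206; τ=−ln(0.1463)/14.206=0.135 → t=0.308; u2·a0=0.5639·14.206=8.011; a1+…+a3=3.166 < 8.011 ≤ a1+…+a4=14.206 → R4 fires; S=8 M=1 Q=1 B=15 Z=3
Draw 13: a1=0.157, a2=2.824, a3=0.367, a4=5.520, a0=8.868; τ=−ln(0.8109)/8.868=0.024 → t=0.332 > T=0.32: stop.
Read off M at T=0.32: 1

M at T = 1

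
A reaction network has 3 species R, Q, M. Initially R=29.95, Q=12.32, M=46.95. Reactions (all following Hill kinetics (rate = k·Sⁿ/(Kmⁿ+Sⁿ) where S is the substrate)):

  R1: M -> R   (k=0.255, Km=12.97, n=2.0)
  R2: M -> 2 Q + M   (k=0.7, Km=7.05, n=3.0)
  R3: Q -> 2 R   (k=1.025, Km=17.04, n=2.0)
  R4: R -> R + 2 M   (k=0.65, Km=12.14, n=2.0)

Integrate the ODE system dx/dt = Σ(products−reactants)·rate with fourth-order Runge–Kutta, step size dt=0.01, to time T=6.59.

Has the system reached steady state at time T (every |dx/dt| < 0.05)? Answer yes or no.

RK4 with dt=0.01: 659 steps to T=6.59. Trajectory (selected grid times):
t=0.00: R=29.95 Q=12.32 M=46.95
t=0.73: R=30.66 Q=13.07 M=47.59
t=1.46: R=31.40 Q=13.80 M=48.24
t=2.20: R=32.20 Q=14.53 M=48.91
t=2.93: R=33.02 Q=15.22 M=49.57
t=3.66: R=33.88 Q=15.90 M=50.23
t=4.39: R=34.76 Q=16.56 M=50.90
t=5.13: R=35.69 Q=17.22 M=51.58
t=5.86: R=36.64 Q=17.86 M=52.26
t=6.59: R=37.61 Q=18.48 M=52.94
Rates at T: R1=0.2406, R2=0.6984, R3=0.5539, R4=0.5887
dx/dt at T (Σ net stoichiometry × rate): R=+1.3484, Q=+0.8428, M=+0.9368
Largest |dx/dt| is |+1.3484| (R) ≥ 0.05 → not steady.

Steady state at T: no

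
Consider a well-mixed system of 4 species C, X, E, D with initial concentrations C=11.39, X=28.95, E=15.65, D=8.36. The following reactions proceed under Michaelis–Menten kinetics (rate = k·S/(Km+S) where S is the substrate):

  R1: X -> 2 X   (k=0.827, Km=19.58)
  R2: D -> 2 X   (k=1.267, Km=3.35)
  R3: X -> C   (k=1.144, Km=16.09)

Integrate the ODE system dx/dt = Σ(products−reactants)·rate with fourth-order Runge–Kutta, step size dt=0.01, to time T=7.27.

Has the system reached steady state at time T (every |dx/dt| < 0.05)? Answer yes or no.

RK4 with dt=0.01: 727 steps to T=7.27. Trajectory (selected grid times):
t=0.00: C=11.39 X=28.95 E=15.65 D=8.36
t=0.81: C=11.99 X=30.20 E=15.65 D=7.64
t=1.62: C=12.60 X=31.41 E=15.65 D=6.93
t=2.42: C=13.21 X=32.55 E=15.65 D=6.26
t=3.23: C=13.83 X=33.66 E=15.65 D=5.61
t=4.04: C=14.46 X=34.71 E=15.65 D=4.98
t=4.85: C=15.10 X=35.70 E=15.65 D=4.38
t=5.65: C=15.73 X=36.61 E=15.65 D=3.82
t=6.46: C=16.38 X=37.46 E=15.65 D=3.29
t=7.27: C=17.03 X=38.23 E=15.65 D=2.81
Rates at T: R1=0.5469, R2=0.5775, R3=0.8051
dx/dt at T (Σ net stoichiometry × rate): C=+0.8051, X=+0.8968, E=+0.0000, D=-0.5775
Largest |dx/dt| is |+0.8968| (X) ≥ 0.05 → not steady.

Steady state at T: no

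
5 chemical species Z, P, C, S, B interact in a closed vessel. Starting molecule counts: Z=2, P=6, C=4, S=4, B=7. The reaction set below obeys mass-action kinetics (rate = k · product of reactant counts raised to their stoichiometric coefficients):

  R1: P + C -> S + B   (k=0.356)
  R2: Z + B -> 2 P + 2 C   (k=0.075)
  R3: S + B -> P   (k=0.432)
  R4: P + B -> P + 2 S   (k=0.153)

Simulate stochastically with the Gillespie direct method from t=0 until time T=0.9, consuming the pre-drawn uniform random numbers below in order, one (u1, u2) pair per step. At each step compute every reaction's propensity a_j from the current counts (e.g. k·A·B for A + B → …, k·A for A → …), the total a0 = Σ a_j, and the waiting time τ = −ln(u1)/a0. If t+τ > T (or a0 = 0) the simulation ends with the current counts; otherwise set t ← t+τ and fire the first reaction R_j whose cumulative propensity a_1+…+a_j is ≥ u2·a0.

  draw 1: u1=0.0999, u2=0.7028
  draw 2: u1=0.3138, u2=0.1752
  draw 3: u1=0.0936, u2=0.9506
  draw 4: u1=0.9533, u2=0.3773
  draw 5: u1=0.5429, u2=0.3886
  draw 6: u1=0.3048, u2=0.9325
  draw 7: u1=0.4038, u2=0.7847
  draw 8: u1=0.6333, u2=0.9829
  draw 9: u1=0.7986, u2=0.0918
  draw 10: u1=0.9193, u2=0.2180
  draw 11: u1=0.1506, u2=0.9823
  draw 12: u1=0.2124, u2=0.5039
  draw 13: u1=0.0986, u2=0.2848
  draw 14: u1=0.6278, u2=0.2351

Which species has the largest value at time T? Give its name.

t=0.000: Z=2 P=6 C=4 S=4 B=7
Draw 1: a1=8.544, a2=1.050, a3=12.096, a4=6.426, a0=28.116; τ=−ln(0.0999)/28.116=0.082 → t=0.082; u2·a0=0.7028·28.116=19.760; a1+a2=9.594 < 19.760 ≤ a1+…+a3=21.690 → R3 fires; Z=2 P=7 C=4 S=3 B=6
Draw 2: a1=9.968, a2=0.900, a3=7.776, a4=6.426, a0=25.070; τ=−ln(0.3138)/25.070=0.046 → t=0.128; u2·a0=0.1752·25.070=4.392 ≤ a1=9.968 → R1 fires; Z=2 P=6 C=3 S=4 B=7
Draw 3: a1=6.408, a2=1.050, a3=12.096, a4=6.426, a0=25.980; τ=−ln(0.0936)/25.980=0.091 → t=0.219; u2·a0=0.9506·25.980=24.697; a1+…+a3=19.554 < 24.697 ≤ a1+…+a4=25.980 → R4 fires; Z=2 P=6 C=3 S=6 B=6
Draw 4: a1=6.408, a2=0.900, a3=15.552, a4=5.508, a0=28.368; τ=−ln(0.9533)/28.368=0.002 → t=0.221; u2·a0=0.3773·28.368=10.703; a1+a2=7.308 < 10.703 ≤ a1+…+a3=22.860 → R3 fires; Z=2 P=7 C=3 S=5 B=5
Draw 5: a1=7.476, a2=0.750, a3=10.800, a4=5.355, a0=24.381; τ=−ln(0.5429)/24.381=0.025 → t=0.246; u2·a0=0.3886·24.381=9.474; a1+a2=8.226 < 9.474 ≤ a1+…+a3=19.026 → R3 fires; Z=2 P=8 C=3 S=4 B=4
Draw 6: a1=8.544, a2=0.600, a3=6.912, a4=4.896, a0=20.952; τ=−ln(0.3048)/20.952=0.057 → t=0.303; u2·a0=0.9325·20.952=19.538; a1+…+a3=16.056 < 19.538 ≤ a1+…+a4=20.952 → R4 fires; Z=2 P=8 C=3 S=6 B=3
Draw 7: a1=8.544, a2=0.450, a3=7.776, a4=3.672, a0=20.442; τ=−ln(0.4038)/20.442=0.044 → t=0.347; u2·a0=0.7847·20.442=16.041; a1+a2=8.994 < 16.041 ≤ a1+…+a3=16.770 → R3 fires; Z=2 P=9 C=3 S=5 B=2
Draw 8: a1=9.612, a2=0.300, a3=4.320, a4=2.754, a0=16.986; τ=−ln(0.6333)/16.986=0.027 → t=0.374; u2·a0=0.9829·16.986=16.696; a1+…+a3=14.232 < 16.696 ≤ a1+…+a4=16.986 → R4 fires; Z=2 P=9 C=3 S=7 B=1
Draw 9: a1=9.612, a2=0.150, a3=3.024, a4=1.377, a0=14.163; τ=−ln(0.7986)/14.163=0.016 → t=0.390; u2·a0=0.0918·14.163=1.300 ≤ a1=9.612 → R1 fires; Z=2 P=8 C=2 S=8 B=2
Draw 10: a1=5.696, a2=0.300, a3=6.912, a4=2.448, a0=15.356; τ=−ln(0.9193)/15.356=0.005 → t=0.395; u2·a0=0.2180·15.356=3.348 ≤ a1=5.696 → R1 fires; Z=2 P=7 C=1 S=9 B=3
Draw 11: a1=2.492, a2=0.450, a3=11.664, a4=3.213, a0=17.819; τ=−ln(0.1506)/17.819=0.106 → t=0.502; u2·a0=0.9823·17.819=17.504; a1+…+a3=14.606 < 17.504 ≤ a1+…+a4=17.819 → R4 fires; Z=2 P=7 C=1 S=11 B=2
Draw 12: a1=2.492, a2=0.300, a3=9.504, a4=2.142, a0=14.438; τ=−ln(0.2124)/14.438=0.107 → t=0.609; u2·a0=0.5039·14.438=7.275; a1+a2=2.792 < 7.275 ≤ a1+…+a3=12.296 → R3 fires; Z=2 P=8 C=1 S=10 B=1
Draw 13: a1=2.848, a2=0.150, a3=4.320, a4=1.224, a0=8.542; τ=−ln(0.0986)/8.542=0.271 → t=0.880; u2·a0=0.2848·8.542=2.433 ≤ a1=2.848 → R1 fires; Z=2 P=7 C=0 S=11 B=2
Draw 14: a1=0.000, a2=0.300, a3=9.504, a4=2.142, a0=11.946; τ=−ln(0.6278)/11.946=0.039 → t=0.919 > T=0.9: stop.
At T=0.9: Z=2 P=7 C=0 S=11 B=2; the largest is S.

Dominant species at T: S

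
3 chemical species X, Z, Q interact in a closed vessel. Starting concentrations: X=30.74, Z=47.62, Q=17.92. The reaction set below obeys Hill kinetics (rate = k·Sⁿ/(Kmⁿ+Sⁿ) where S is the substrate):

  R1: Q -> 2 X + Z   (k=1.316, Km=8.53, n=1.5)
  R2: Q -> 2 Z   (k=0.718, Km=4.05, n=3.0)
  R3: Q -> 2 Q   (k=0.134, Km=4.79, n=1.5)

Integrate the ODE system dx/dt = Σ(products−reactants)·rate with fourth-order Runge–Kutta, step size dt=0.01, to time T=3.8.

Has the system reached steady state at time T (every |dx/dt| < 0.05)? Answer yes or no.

RK4 with dt=0.01: 380 steps to T=3.8. Trajectory (selected grid times):
t=0.00: X=30.74 Z=47.62 Q=17.92
t=0.42: X=31.57 Z=48.63 Q=17.26
t=0.84: X=32.38 Z=49.63 Q=16.60
t=1.27: X=33.20 Z=50.65 Q=15.94
t=1.69: X=33.99 Z=51.64 Q=15.30
t=2.11: X=34.76 Z=52.61 Q=14.66
t=2.53: X=35.52 Z=53.58 Q=14.03
t=2.96: X=36.28 Z=54.56 Q=13.40
t=3.38: X=37.00 Z=55.51 Q=12.79
t=3.80: X=37.71 Z=56.45 Q=12.19
Rates at T: R1=0.8302, R2=0.6926, R3=0.1075
dx/dt at T (Σ net stoichiometry × rate): X=+1.6604, Z=+2.2155, Q=-1.4153
Largest |dx/dt| is |+2.2155| (Z) ≥ 0.05 → not steady.

Steady state at T: no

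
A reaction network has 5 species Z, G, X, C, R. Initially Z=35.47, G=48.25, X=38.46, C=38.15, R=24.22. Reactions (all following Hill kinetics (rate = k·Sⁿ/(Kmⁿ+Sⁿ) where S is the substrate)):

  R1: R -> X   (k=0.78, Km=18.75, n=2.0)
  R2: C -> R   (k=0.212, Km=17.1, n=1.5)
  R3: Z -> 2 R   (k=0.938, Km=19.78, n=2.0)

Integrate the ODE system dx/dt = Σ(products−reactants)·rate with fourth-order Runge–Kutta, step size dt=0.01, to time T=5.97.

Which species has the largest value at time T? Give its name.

RK4 with dt=0.01: 597 steps to T=5.97. Trajectory (selected grid times):
t=0.00: Z=35.47 G=48.25 X=38.46 C=38.15 R=24.22
t=0.66: Z=35.00 G=48.25 X=38.79 C=38.04 R=24.94
t=1.33: Z=34.52 G=48.25 X=39.12 C=37.93 R=25.66
t=1.99: Z=34.06 G=48.25 X=39.46 C=37.83 R=26.36
t=2.65: Z=33.60 G=48.25 X=39.81 C=37.72 R=27.05
t=3.32: Z=33.13 G=48.25 X=40.16 C=37.61 R=27.73
t=3.98: Z=32.68 G=48.25 X=40.52 C=37.50 R=28.39
t=4.64: Z=32.23 G=48.25 X=40.88 C=37.40 R=29.04
t=5.31: Z=31.77 G=48.25 X=41.25 C=37.29 R=29.69
t=5.97: Z=31.33 G=48.25 X=41.62 C=37.18 R=30.31
At T=5.97: Z=31.33 G=48.25 X=41.62 C=37.18 R=30.31; the largest is G.

Dominant species at T: G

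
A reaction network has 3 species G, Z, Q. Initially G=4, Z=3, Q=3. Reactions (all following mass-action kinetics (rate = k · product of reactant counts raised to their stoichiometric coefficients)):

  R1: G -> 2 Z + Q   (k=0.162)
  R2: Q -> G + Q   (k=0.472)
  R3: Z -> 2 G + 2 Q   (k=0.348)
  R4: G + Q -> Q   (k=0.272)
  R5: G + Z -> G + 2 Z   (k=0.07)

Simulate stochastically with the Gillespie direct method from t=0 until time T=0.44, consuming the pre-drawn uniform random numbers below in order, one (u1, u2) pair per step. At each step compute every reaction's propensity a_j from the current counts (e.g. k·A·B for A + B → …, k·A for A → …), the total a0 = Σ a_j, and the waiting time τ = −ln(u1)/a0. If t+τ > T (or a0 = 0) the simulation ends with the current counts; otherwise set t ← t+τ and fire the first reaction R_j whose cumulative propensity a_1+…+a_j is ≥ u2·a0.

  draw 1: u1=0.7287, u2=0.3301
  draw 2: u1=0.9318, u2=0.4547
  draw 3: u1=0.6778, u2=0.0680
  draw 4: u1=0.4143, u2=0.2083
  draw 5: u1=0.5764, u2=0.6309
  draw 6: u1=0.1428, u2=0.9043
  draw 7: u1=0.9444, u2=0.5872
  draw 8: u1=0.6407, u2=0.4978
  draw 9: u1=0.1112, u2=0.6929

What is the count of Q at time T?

t=0.000: G=4 Z=3 Q=3
Draw 1: a1=0.648, a2=1.416, a3=1.044, a4=3.264, a5=0.840, a0=7.212; τ=−ln(0.7287)/7.212=0.044 → t=0.044; u2·a0=0.3301·7.212=2.381; a1+a2=2.064 < 2.381 ≤ a1+…+a3=3.108 → R3 fires; G=6 Z=2 Q=5
Draw 2: a1=0.972, a2=2.360, a3=0.696, a4=8.160, a5=0.840, a0=13.028; τ=−ln(0.9318)/13.028=0.005 → t=0.049; u2·a0=0.4547·13.028=5.924; a1+…+a3=4.028 < 5.924 ≤ a1+…+a4=12.188 → R4 fires; G=5 Z=2 Q=5
Draw 3: a1=0.810, a2=2.360, a3=0.696, a4=6.800, a5=0.700, a0=11.366; τ=−ln(0.6778)/11.366=0.034 → t=0.084; u2·a0=0.0680·11.366=0.773 ≤ a1=0.810 → R1 fires; G=4 Z=4 Q=6
Draw 4: a1=0.648, a2=2.832, a3=1.392, a4=6.528, a5=1.120, a0=12.520; τ=−ln(0.4143)/12.520=0.070 → t=0.154; u2·a0=0.2083·12.520=2.608; a1=0.648 < 2.608 ≤ a1+a2=3.480 → R2 fires; G=5 Z=4 Q=6
Draw 5: a1=0.810, a2=2.832, a3=1.392, a4=8.160, a5=1.400, a0=14.594; τ=−ln(0.5764)/14.594=0.038 → t=0.192; u2·a0=0.6309·14.594=9.207; a1+…+a3=5.034 < 9.207 ≤ a1+…+a4=13.194 → R4 fires; G=4 Z=4 Q=6
Draw 6: a1=0.648, a2=2.832, a3=1.392, a4=6.528, a5=1.120, a0=12.520; τ=−ln(0.1428)/12.520=0.155 → t=0.347; u2·a0=0.9043·12.520=11.322; a1+…+a3=4.872 < 11.322 ≤ a1+…+a4=11.400 → R4 fires; G=3 Z=4 Q=6
Draw 7: a1=0.486, a2=2.832, a3=1.392, a4=4.896, a5=0.840, a0=10.446; τ=−ln(0.9444)/10.446=0.005 → t=0.353; u2·a0=0.5872·10.446=6.134; a1+…+a3=4.710 < 6.134 ≤ a1+…+a4=9.606 → R4 fires; G=2 Z=4 Q=6
Draw 8: a1=0.324, a2=2.832, a3=1.392, a4=3.264, a5=0.560, a0=8.372; τ=−ln(0.6407)/8.372=0.053 → t=0.406; u2·a0=0.4978·8.372=4.168; a1+a2=3.156 < 4.168 ≤ a1+…+a3=4.548 → R3 fires; G=4 Z=3 Q=8
Draw 9: a1=0.648, a2=3.776, a3=1.044, a4=8.704, a5=0.840, a0=15.012; τ=−ln(0.1112)/15.012=0.146 → t=0.552 > T=0.44: stop.
Read off Q at T=0.44: 8

Q at T = 8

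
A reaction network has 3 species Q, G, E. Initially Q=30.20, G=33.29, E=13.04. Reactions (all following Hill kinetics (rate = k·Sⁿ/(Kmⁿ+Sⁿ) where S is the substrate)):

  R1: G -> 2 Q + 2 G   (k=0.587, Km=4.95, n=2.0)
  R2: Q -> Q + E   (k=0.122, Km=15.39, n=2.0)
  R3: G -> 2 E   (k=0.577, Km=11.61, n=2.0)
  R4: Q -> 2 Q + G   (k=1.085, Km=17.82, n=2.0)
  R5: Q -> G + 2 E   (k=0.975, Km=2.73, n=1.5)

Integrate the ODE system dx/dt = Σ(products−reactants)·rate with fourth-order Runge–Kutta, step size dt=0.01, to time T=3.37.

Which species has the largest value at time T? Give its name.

Dominant species at T: G

RK4 with dt=0.01: 337 steps to T=3.37. Trajectory (selected grid times):
t=0.00: Q=30.20 G=33.29 E=13.04
t=0.37: Q=30.57 G=33.96 E=14.16
t=0.75: Q=30.96 G=34.65 E=15.31
t=1.12: Q=31.33 G=35.33 E=16.44
t=1.50: Q=31.72 G=36.02 E=17.59
t=1.87: Q=32.10 G=36.70 E=18.72
t=2.25: Q=32.50 G=37.40 E=19.88
t=2.62: Q=32.88 G=38.08 E=21.01
t=3.00: Q=33.28 G=38.78 E=22.18
t=3.37: Q=33.66 G=39.46 E=23.31
At T=3.37: Q=33.66 G=39.46 E=23.31; the largest is G.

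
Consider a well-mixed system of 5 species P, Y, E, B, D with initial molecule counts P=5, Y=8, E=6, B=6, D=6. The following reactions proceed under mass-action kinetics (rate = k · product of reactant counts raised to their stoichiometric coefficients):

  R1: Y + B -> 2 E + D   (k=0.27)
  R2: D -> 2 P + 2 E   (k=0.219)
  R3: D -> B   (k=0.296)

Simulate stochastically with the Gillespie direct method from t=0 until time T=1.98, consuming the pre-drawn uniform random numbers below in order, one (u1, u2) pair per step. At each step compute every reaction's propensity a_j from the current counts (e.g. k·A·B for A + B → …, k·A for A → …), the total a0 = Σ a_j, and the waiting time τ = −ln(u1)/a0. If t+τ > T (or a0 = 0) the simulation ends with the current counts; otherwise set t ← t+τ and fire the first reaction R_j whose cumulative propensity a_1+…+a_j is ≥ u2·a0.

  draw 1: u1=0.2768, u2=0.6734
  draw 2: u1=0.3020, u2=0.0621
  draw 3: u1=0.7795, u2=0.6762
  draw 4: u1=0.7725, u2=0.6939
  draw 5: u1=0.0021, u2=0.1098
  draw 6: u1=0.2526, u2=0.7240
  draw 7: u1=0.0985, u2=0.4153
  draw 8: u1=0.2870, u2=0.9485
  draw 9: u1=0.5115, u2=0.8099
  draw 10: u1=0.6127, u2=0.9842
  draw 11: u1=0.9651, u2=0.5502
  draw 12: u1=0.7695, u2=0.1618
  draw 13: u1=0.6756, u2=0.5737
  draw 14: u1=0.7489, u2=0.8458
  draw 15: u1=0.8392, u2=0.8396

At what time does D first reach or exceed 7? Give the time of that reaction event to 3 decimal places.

Threshold first reached at t = 0.080

t=0.000: P=5 Y=8 E=6 B=6 D=6
Draw 1: a1=12.960, a2=1.314, a3=1.776, a0=16.050; τ=−ln(0.2768)/16.050=0.080 → t=0.080; u2·a0=0.6734·16.050=10.808 ≤ a1=12.960 → R1 fires; P=5 Y=7 E=8 B=5 D=7
Draw 2: a1=9.450, a2=1.533, a3=2.072, a0=13.055; τ=−ln(0.3020)/13.055=0.092 → t=0.172; u2·a0=0.0621·13.055=0.811 ≤ a1=9.450 → R1 fires; P=5 Y=6 E=10 B=4 D=8
Draw 3: a1=6.480, a2=1.752, a3=2.368, a0=10.600; τ=−ln(0.7795)/10.600=0.024 → t=0.195; u2·a0=0.6762·10.600=7.168; a1=6.480 < 7.168 ≤ a1+a2=8.232 → R2 fires; P=7 Y=6 E=12 B=4 D=7
Draw 4: a1=6.480, a2=1.533, a3=2.072, a0=10.085; τ=−ln(0.7725)/10.085=0.026 → t=0.221; u2·a0=0.6939·10.085=6.998; a1=6.480 < 6.998 ≤ a1+a2=8.013 → R2 fires; P=9 Y=6 E=14 B=4 D=6
Draw 5: a1=6.480, a2=1.314, a3=1.776, a0=9.570; τ=−ln(0.0021)/9.570=0.644 → t=0.865; u2·a0=0.1098·9.570=1.051 ≤ a1=6.480 → R1 fires; P=9 Y=5 E=16 B=3 D=7
Draw 6: a1=4.050, a2=1.533, a3=2.072, a0=7.655; τ=−ln(0.2526)/7.655=0.180 → t=1.045; u2·a0=0.7240·7.655=5.542; a1=4.050 < 5.542 ≤ a1+a2=5.583 → R2 fires; P=11 Y=5 E=18 B=3 D=6
Draw 7: a1=4.050, a2=1.314, a3=1.776, a0=7.140; τ=−ln(0.0985)/7.140=0.325 → t=1.369; u2·a0=0.4153·7.140=2.965 ≤ a1=4.050 → R1 fires; P=11 Y=4 E=20 B=2 D=7
Draw 8: a1=2.160, a2=1.533, a3=2.072, a0=5.765; τ=−ln(0.2870)/5.765=0.217 → t=1.586; u2·a0=0.9485·5.765=5.468; a1+a2=3.693 < 5.468 ≤ a1+…+a3=5.765 → R3 fires; P=11 Y=4 E=20 B=3 D=6
Draw 9: a1=3.240, a2=1.314, a3=1.776, a0=6.330; τ=−ln(0.5115)/6.330=0.106 → t=1.692; u2·a0=0.8099·6.330=5.127; a1+a2=4.554 < 5.127 ≤ a1+…+a3=6.330 → R3 fires; P=11 Y=4 E=20 B=4 D=5
Draw 10: a1=4.320, a2=1.095, a3=1.480, a0=6.895; τ=−ln(0.6127)/6.895=0.071 → t=1.763; u2·a0=0.9842·6.895=6.786; a1+a2=5.415 < 6.786 ≤ a1+…+a3=6.895 → R3 fires; P=11 Y=4 E=20 B=5 D=4
Draw 11: a1=5.400, a2=0.876, a3=1.184, a0=7.460; τ=−ln(0.9651)/7.460=0.005 → t=1.768; u2·a0=0.5502·7.460=4.104 ≤ a1=5.400 → R1 fires; P=11 Y=3 E=22 B=4 D=5
Draw 12: a1=3.240, a2=1.095, a3=1.480, a0=5.815; τ=−ln(0.7695)/5.815=0.045 → t=1.813; u2·a0=0.1618·5.815=0.941 ≤ a1=3.240 → R1 fires; P=11 Y=2 E=24 B=3 D=6
Draw 13: a1=1.620, a2=1.314, a3=1.776, a0=4.710; τ=−ln(0.6756)/4.710=0.083 → t=1.896; u2·a0=0.5737·4.710=2.702; a1=1.620 < 2.702 ≤ a1+a2=2.934 → R2 fires; P=13 Y=2 E=26 B=3 D=5
Draw 14: a1=1.620, a2=1.095, a3=1.480, a0=4.195; τ=−ln(0.7489)/4.195=0.069 → t=1.965; u2·a0=0.8458·4.195=3.548; a1+a2=2.715 < 3.548 ≤ a1+…+a3=4.195 → R3 fires; P=13 Y=2 E=26 B=4 D=4
Draw 15: a1=2.160, a2=0.876, a3=1.184, a0=4.220; τ=−ln(0.8392)/4.220=0.042 → t=2.007 > T=1.98: stop.
D first becomes ≥ 7 when it reaches 7 at the event at t=0.080.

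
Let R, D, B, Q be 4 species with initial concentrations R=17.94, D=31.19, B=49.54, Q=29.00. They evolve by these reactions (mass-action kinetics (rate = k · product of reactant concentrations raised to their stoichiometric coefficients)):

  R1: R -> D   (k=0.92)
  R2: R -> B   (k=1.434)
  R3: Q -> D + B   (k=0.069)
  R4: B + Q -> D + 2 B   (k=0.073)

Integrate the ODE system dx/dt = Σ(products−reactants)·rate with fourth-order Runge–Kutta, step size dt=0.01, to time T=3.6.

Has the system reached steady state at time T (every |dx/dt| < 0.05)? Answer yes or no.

Steady state at T: yes

RK4 with dt=0.01: 360 steps to T=3.6. Trajectory (selected grid times):
t=0.00: R=17.94 D=31.19 B=49.54 Q=29.00
t=0.40: R=7.00 D=60.71 B=81.45 Q=3.75
t=0.80: R=2.73 D=65.83 B=87.50 Q=0.30
t=1.20: R=1.06 D=66.76 B=88.80 Q=0.02
t=1.60: R=0.42 D=67.04 B=89.21 Q=0.00
t=2.00: R=0.16 D=67.14 B=89.37 Q=0.00
t=2.40: R=0.06 D=67.18 B=89.43 Q=0.00
t=2.80: R=0.02 D=67.19 B=89.45 Q=0.00
t=3.20: R=0.01 D=67.20 B=89.46 Q=0.00
t=3.60: R=0.00 D=67.20 B=89.47 Q=0.00
Rates at T: R1=0.0034, R2=0.0054, R3=0.0000, R4=0.0000
dx/dt at T (Σ net stoichiometry × rate): R=-0.0088, D=+0.0034, B=+0.0054, Q=-0.0000
Largest |dx/dt| is |-0.0088| (R) < 0.05 → steady.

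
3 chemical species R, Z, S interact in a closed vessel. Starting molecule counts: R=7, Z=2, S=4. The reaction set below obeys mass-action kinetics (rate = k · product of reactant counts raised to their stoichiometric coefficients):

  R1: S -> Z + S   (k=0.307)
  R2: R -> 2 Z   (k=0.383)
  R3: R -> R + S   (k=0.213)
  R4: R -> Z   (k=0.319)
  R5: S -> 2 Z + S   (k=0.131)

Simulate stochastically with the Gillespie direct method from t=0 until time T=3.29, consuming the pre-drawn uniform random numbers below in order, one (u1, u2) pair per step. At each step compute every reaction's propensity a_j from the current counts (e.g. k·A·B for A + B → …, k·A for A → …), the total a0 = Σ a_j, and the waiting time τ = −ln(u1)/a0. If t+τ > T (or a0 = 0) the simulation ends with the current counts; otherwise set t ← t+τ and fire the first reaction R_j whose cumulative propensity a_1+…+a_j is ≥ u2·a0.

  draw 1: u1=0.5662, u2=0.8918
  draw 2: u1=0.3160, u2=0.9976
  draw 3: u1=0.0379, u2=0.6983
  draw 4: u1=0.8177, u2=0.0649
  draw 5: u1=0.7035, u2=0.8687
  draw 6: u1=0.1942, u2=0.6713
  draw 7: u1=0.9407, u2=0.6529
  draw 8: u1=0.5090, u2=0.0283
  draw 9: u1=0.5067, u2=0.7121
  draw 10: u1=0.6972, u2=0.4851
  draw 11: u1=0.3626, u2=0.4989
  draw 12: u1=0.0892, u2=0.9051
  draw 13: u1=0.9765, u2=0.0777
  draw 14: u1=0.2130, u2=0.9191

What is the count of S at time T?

t=0.000: R=7 Z=2 S=4
Draw 1: a1=1.228, a2=2.681, a3=1.491, a4=2.233, a5=0.524, a0=8.157; τ=−ln(0.5662)/8.157=0.070 → t=0.070; u2·a0=0.8918·8.157=7.274; a1+…+a3=5.400 < 7.274 ≤ a1+…+a4=7.633 → R4 fires; R=6 Z=3 S=4
Draw 2: a1=1.228, a2=2.298, a3=1.278, a4=1.914, a5=0.524, a0=7.242; τ=−ln(0.3160)/7.242=0.159 → t=0.229; u2·a0=0.9976·7.242=7.225; a1+…+a4=6.718 < 7.225 ≤ a1+…+a5=7.242 → R5 fires; R=6 Z=5 S=4
Draw 3: a1=1.228, a2=2.298, a3=1.278, a4=1.914, a5=0.524, a0=7.242; τ=−ln(0.0379)/7.242=0.452 → t=0.681; u2·a0=0.6983·7.242=5.057; a1+…+a3=4.804 < 5.057 ≤ a1+…+a4=6.718 → R4 fires; R=5 Z=6 S=4
Draw 4: a1=1.228, a2=1.915, a3=1.065, a4=1.595, a5=0.524, a0=6.327; τ=−ln(0.8177)/6.327=0.032 → t=0.713; u2·a0=0.0649·6.327=0.411 ≤ a1=1.228 → R1 fires; R=5 Z=7 S=4
Draw 5: a1=1.228, a2=1.915, a3=1.065, a4=1.595, a5=0.524, a0=6.327; τ=−ln(0.7035)/6.327=0.056 → t=0.768; u2·a0=0.8687·6.327=5.496; a1+…+a3=4.208 < 5.496 ≤ a1+…+a4=5.803 → R4 fires; R=4 Z=8 S=4
Draw 6: a1=1.228, a2=1.532, a3=0.852, a4=1.276, a5=0.524, a0=5.412; τ=−ln(0.1942)/5.412=0.303 → t=1.071; u2·a0=0.6713·5.412=3.633; a1+…+a3=3.612 < 3.633 ≤ a1+…+a4=4.888 → R4 fires; R=3 Z=9 S=4
Draw 7: a1=1.228, a2=1.149, a3=0.639, a4=0.957, a5=0.524, a0=4.497; τ=−ln(0.9407)/4.497=0.014 → t=1.085; u2·a0=0.6529·4.497=2.936; a1+a2=2.377 < 2.936 ≤ a1+…+a3=3.016 → R3 fires; R=3 Z=9 S=5
Draw 8: a1=1.535, a2=1.149, a3=0.639, a4=0.957, a5=0.655, a0=4.935; τ=−ln(0.5090)/4.935=0.137 → t=1.221; u2·a0=0.0283·4.935=0.140 ≤ a1=1.535 → R1 fires; R=3 Z=10 S=5
Draw 9: a1=1.535, a2=1.149, a3=0.639, a4=0.957, a5=0.655, a0=4.935; τ=−ln(0.5067)/4.935=0.138 → t=1.359; u2·a0=0.7121·4.935=3.514; a1+…+a3=3.323 < 3.514 ≤ a1+…+a4=4.280 → R4 fires; R=2 Z=11 S=5
Draw 10: a1=1.535, a2=0.766, a3=0.426, a4=0.638, a5=0.655, a0=4.020; τ=−ln(0.6972)/4.020=0.090 → t=1.449; u2·a0=0.4851·4.020=1.950; a1=1.535 < 1.950 ≤ a1+a2=2.301 → R2 fires; R=1 Z=13 S=5
Draw 11: a1=1.535, a2=0.383, a3=0.213, a4=0.319, a5=0.655, a0=3.105; τ=−ln(0.3626)/3.105=0.327 → t=1.776; u2·a0=0.4989·3.105=1.549; a1=1.535 < 1.549 ≤ a1+a2=1.918 → R2 fires; R=0 Z=15 S=5
Draw 12: a1=1.535, a2=0.000, a3=0.000, a4=0.000, a5=0.655, a0=2.190; τ=−ln(0.0892)/2.190=1.104 → t=2.879; u2·a0=0.9051·2.190=1.982; a1+…+a4=1.535 < 1.982 ≤ a1+…+a5=2.190 → R5 fires; R=0 Z=17 S=5
Draw 13: a1=1.535, a2=0.000, a3=0.000, a4=0.000, a5=0.655, a0=2.190; τ=−ln(0.9765)/2.190=0.011 → t=2.890; u2·a0=0.0777·2.190=0.170 ≤ a1=1.535 → R1 fires; R=0 Z=18 S=5
Draw 14: a1=1.535, a2=0.000, a3=0.000, a4=0.000, a5=0.655, a0=2.190; τ=−ln(0.2130)/2.190=0.706 → t=3.596 > T=3.29: stop.
Read off S at T=3.29: 5

S at T = 5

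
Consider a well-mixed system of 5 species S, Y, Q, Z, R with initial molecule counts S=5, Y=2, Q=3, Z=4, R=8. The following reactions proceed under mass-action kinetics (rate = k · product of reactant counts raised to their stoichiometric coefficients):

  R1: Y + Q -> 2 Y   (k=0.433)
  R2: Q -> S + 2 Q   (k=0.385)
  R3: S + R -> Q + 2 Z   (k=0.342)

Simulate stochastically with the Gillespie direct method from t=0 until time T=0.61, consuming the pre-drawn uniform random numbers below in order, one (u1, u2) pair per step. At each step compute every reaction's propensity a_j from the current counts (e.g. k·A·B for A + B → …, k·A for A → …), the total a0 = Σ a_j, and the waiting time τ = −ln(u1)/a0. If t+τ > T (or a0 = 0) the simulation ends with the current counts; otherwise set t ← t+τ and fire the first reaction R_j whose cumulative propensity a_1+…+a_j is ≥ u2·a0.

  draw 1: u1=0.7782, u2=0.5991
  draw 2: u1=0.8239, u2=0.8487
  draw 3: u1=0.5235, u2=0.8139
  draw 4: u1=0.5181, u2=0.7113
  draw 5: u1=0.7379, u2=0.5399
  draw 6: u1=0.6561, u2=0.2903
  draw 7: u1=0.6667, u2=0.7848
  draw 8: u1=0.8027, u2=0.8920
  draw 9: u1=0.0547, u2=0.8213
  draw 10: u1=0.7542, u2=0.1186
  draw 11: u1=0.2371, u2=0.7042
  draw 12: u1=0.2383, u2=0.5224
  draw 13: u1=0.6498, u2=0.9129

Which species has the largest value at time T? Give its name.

Dominant species at T: Z

t=0.000: S=5 Y=2 Q=3 Z=4 R=8
Draw 1: a1=2.598, a2=1.155, a3=13.680, a0=17.433; τ=−ln(0.7782)/17.433=0.014 → t=0.014; u2·a0=0.5991·17.433=10.444; a1+a2=3.753 < 10.444 ≤ a1+…+a3=17.433 → R3 fires; S=4 Y=2 Q=4 Z=6 R=7
Draw 2: a1=3.464, a2=1.540, a3=9.576, a0=14.580; τ=−ln(0.8239)/14.580=0.013 → t=0.028; u2·a0=0.8487·14.580=12.374; a1+a2=5.004 < 12.374 ≤ a1+…+a3=14.580 → R3 fires; S=3 Y=2 Q=5 Z=8 R=6
Draw 3: a1=4.330, a2=1.925, a3=6.156, a0=12.411; τ=−ln(0.5235)/12.411=0.052 → t=0.080; u2·a0=0.8139·12.411=10.101; a1+a2=6.255 < 10.101 ≤ a1+…+a3=12.411 → R3 fires; S=2 Y=2 Q=6 Z=10 R=5
Draw 4: a1=5.196, a2=2.310, a3=3.420, a0=10.926; τ=−ln(0.5181)/10.926=0.060 → t=0.140; u2·a0=0.7113·10.926=7.772; a1+a2=7.506 < 7.772 ≤ a1+…+a3=10.926 → R3 fires; S=1 Y=2 Q=7 Z=12 R=4
Draw 5: a1=6.062, a2=2.695, a3=1.368, a0=10.125; τ=−ln(0.7379)/10.125=0.030 → t=0.170; u2·a0=0.5399·10.125=5.466 ≤ a1=6.062 → R1 fires; S=1 Y=3 Q=6 Z=12 R=4
Draw 6: a1=7.794, a2=2.310, a3=1.368, a0=11.472; τ=−ln(0.6561)/11.472=0.037 → t=0.207; u2·a0=0.2903·11.472=3.330 ≤ a1=7.794 → R1 fires; S=1 Y=4 Q=5 Z=12 R=4
Draw 7: a1=8.660, a2=1.925, a3=1.368, a0=11.953; τ=−ln(0.6667)/11.953=0.034 → t=0.241; u2·a0=0.7848·11.953=9.381; a1=8.660 < 9.381 ≤ a1+a2=10.585 → R2 fires; S=2 Y=4 Q=6 Z=12 R=4
Draw 8: a1=10.392, a2=2.310, a3=2.736, a0=15.438; τ=−ln(0.8027)/15.438=0.014 → t=0.255; u2·a0=0.8920·15.438=13.771; a1+a2=12.702 < 13.771 ≤ a1+…+a3=15.438 → R3 fires; S=1 Y=4 Q=7 Z=14 R=3
Draw 9: a1=12.124, a2=2.695, a3=1.026, a0=15.845; τ=−ln(0.0547)/15.845=0.183 → t=0.438; u2·a0=0.8213·15.845=13.013; a1=12.124 < 13.013 ≤ a1+a2=14.819 → R2 fires; S=2 Y=4 Q=8 Z=14 R=3
Draw 10: a1=13.856, a2=3.080, a3=2.052, a0=18.988; τ=−ln(0.7542)/18.988=0.015 → t=0.453; u2·a0=0.1186·18.988=2.252 ≤ a1=13.856 → R1 fires; S=2 Y=5 Q=7 Z=14 R=3
Draw 11: a1=15.155, a2=2.695, a3=2.052, a0=19.902; τ=−ln(0.2371)/19.902=0.072 → t=0.525; u2·a0=0.7042·19.902=14.015 ≤ a1=15.155 → R1 fires; S=2 Y=6 Q=6 Z=14 R=3
Draw 12: a1=15.588, a2=2.310, a3=2.052, a0=19.950; τ=−ln(0.2383)/19.950=0.072 → t=0.597; u2·a0=0.5224·19.950=10.422 ≤ a1=15.588 → R1 fires; S=2 Y=7 Q=5 Z=14 R=3
Draw 13: a1=15.155, a2=1.925, a3=2.052, a0=19.132; τ=−ln(0.6498)/19.132=0.023 → t=0.620 > T=0.61: stop.
At T=0.61: S=2 Y=7 Q=5 Z=14 R=3; the largest is Z.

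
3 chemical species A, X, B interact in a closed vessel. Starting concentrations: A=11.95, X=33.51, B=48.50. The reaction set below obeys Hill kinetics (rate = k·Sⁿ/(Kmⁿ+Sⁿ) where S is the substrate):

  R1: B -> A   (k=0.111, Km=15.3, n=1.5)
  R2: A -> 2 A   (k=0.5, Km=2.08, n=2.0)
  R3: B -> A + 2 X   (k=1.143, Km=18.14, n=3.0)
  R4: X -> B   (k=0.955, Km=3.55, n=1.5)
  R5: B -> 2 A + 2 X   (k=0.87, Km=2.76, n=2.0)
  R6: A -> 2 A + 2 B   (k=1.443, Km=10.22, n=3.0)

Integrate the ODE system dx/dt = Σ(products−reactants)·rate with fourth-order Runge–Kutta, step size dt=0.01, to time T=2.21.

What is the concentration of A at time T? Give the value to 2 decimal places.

A at T = 22.04

RK4 with dt=0.01: 221 steps to T=2.21. Trajectory (selected grid times):
t=0.00: A=11.95 X=33.51 B=48.50
t=0.25: A=13.03 X=34.26 B=48.68
t=0.49: A=14.09 X=34.97 B=48.90
t=0.74: A=15.21 X=35.72 B=49.16
t=0.98: A=16.30 X=36.43 B=49.43
t=1.23: A=17.45 X=37.18 B=49.74
t=1.47: A=18.56 X=37.90 B=50.06
t=1.72: A=19.73 X=38.65 B=50.40
t=1.96: A=20.86 X=39.36 B=50.74
t=2.21: A=22.04 X=40.11 B=51.11
Read off A at T=2.21: 22.04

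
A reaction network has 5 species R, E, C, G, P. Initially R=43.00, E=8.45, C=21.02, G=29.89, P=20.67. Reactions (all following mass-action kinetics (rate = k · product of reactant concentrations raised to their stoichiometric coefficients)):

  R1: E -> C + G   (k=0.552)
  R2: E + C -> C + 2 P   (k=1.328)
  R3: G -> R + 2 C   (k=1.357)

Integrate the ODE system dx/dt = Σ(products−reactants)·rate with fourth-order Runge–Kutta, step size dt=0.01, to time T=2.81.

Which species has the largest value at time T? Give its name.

RK4 with dt=0.01: 281 steps to T=2.81. Trajectory (selected grid times):
t=0.00: R=43.00 E=8.45 C=21.02 G=29.89 P=20.67
t=0.31: R=53.31 E=0.00 C=41.79 G=19.73 P=37.27
t=0.62: R=60.08 E=0.00 C=55.34 G=12.95 P=37.27
t=0.94: R=64.65 E=0.00 C=64.46 G=8.39 P=37.27
t=1.25: R=67.53 E=0.00 C=70.22 G=5.51 P=37.27
t=1.56: R=69.42 E=0.00 C=74.01 G=3.62 P=37.27
t=1.87: R=70.66 E=0.00 C=76.49 G=2.38 P=37.27
t=2.19: R=71.50 E=0.00 C=78.17 G=1.54 P=37.27
t=2.50: R=72.03 E=0.00 C=79.22 G=1.01 P=37.27
t=2.81: R=72.37 E=0.00 C=79.92 G=0.66 P=37.27
At T=2.81: R=72.37 E=0.00 C=79.92 G=0.66 P=37.27; the largest is C.

Dominant species at T: C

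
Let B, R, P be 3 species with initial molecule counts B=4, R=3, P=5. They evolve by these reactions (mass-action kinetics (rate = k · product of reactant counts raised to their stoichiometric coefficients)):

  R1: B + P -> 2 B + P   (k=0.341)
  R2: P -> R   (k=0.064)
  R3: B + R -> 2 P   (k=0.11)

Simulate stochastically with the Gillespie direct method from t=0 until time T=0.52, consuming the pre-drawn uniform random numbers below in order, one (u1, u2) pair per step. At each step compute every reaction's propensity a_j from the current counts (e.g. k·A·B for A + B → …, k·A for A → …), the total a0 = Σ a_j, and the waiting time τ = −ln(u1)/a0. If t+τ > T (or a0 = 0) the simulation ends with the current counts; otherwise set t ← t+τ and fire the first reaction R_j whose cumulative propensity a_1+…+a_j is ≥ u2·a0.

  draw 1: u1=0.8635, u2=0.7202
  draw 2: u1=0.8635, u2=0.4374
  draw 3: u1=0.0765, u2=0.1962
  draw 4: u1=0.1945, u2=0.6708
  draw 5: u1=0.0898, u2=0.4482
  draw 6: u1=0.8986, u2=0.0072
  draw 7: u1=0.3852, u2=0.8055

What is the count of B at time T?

B at T = 10

t=0.000: B=4 R=3 P=5
Draw 1: a1=6.820, a2=0.320, a3=1.320, a0=8.460; τ=−ln(0.8635)/8.460=0.017 → t=0.017; u2·a0=0.7202·8.460=6.093 ≤ a1=6.820 → R1 fires; B=5 R=3 P=5
Draw 2: a1=8.525, a2=0.320, a3=1.650, a0=10.495; τ=−ln(0.8635)/10.495=0.014 → t=0.031; u2·a0=0.4374·10.495=4.591 ≤ a1=8.525 → R1 fires; B=6 R=3 P=5
Draw 3: a1=10.230, a2=0.320, a3=1.980, a0=12.530; τ=−ln(0.0765)/12.530=0.205 → t=0.236; u2·a0=0.1962·12.530=2.458 ≤ a1=10.230 → R1 fires; B=7 R=3 P=5
Draw 4: a1=11.935, a2=0.320, a3=2.310, a0=14.565; τ=−ln(0.1945)/14.565=0.112 → t=0.349; u2·a0=0.6708·14.565=9.770 ≤ a1=11.935 → R1 fires; B=8 R=3 P=5
Draw 5: a1=13.640, a2=0.320, a3=2.640, a0=16.600; τ=−ln(0.0898)/16.600=0.145 → t=0.494; u2·a0=0.4482·16.600=7.440 ≤ a1=13.640 → R1 fires; B=9 R=3 P=5
Draw 6: a1=15.345, a2=0.320, a3=2.970, a0=18.635; τ=−ln(0.8986)/18.635=0.006 → t=0.500; u2·a0=0.0072·18.635=0.134 ≤ a1=15.345 → R1 fires; B=10 R=3 P=5
Draw 7: a1=17.050, a2=0.320, a3=3.300, a0=20.670; τ=−ln(0.3852)/20.670=0.046 → t=0.546 > T=0.52: stop.
Read off B at T=0.52: 10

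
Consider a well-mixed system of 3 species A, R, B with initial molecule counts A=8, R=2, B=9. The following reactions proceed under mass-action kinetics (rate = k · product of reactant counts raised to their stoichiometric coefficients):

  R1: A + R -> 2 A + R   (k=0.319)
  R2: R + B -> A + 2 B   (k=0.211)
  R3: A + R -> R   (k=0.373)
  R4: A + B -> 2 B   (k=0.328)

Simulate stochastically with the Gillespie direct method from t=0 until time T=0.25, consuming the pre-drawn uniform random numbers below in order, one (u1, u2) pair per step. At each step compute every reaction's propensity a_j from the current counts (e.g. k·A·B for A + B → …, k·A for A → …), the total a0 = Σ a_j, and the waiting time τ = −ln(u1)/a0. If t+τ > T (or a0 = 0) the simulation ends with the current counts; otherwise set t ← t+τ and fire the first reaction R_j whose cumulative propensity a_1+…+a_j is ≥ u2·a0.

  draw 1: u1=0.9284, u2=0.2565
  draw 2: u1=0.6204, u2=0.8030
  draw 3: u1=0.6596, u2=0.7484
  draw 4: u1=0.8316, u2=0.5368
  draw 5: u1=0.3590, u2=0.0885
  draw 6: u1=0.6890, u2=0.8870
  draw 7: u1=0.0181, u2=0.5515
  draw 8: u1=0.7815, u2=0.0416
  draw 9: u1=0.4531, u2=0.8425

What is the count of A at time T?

A at T = 4

t=0.000: A=8 R=2 B=9
Draw 1: a1=5.104, a2=3.798, a3=5.968, a4=23.616, a0=38.486; τ=−ln(0.9284)/38.486=0.002 → t=0.002; u2·a0=0.2565·38.486=9.872; a1+a2=8.902 < 9.872 ≤ a1+…+a3=14.870 → R3 fires; A=7 R=2 B=9
Draw 2: a1=4.466, a2=3.798, a3=5.222, a4=20.664, a0=34.150; τ=−ln(0.6204)/34.150=0.014 → t=0.016; u2·a0=0.8030·34.150=27.422; a1+…+a3=13.486 < 27.422 ≤ a1+…+a4=34.150 → R4 fires; A=6 R=2 B=10
Draw 3: a1=3.828, a2=4.220, a3=4.476, a4=19.680, a0=32.204; τ=−ln(0.6596)/32.204=0.013 → t=0.029; u2·a0=0.7484·32.204=24.101; a1+…+a3=12.524 < 24.101 ≤ a1+…+a4=32.204 → R4 fires; A=5 R=2 B=11
Draw 4: a1=3.190, a2=4.642, a3=3.730, a4=18.040, a0=29.602; τ=−ln(0.8316)/29.602=0.006 → t=0.035; u2·a0=0.5368·29.602=15.890; a1+…+a3=11.562 < 15.890 ≤ a1+…+a4=29.602 → R4 fires; A=4 R=2 B=12
Draw 5: a1=2.552, a2=5.064, a3=2.984, a4=15.744, a0=26.344; τ=−ln(0.3590)/26.344=0.039 → t=0.074; u2·a0=0.0885·26.344=2.331 ≤ a1=2.552 → R1 fires; A=5 R=2 B=12
Draw 6: a1=3.190, a2=5.064, a3=3.730, a4=19.680, a0=31.664; τ=−ln(0.6890)/31.664=0.012 → t=0.086; u2·a0=0.8870·31.664=28.086; a1+…+a3=11.984 < 28.086 ≤ a1+…+a4=31.664 → R4 fires; A=4 R=2 B=13
Draw 7: a1=2.552, a2=5.486, a3=2.984, a4=17.056, a0=28.078; τ=−ln(0.0181)/28.078=0.143 → t=0.229; u2·a0=0.5515·28.078=15.485; a1+…+a3=11.022 < 15.485 ≤ a1+…+a4=28.078 → R4 fires; A=3 R=2 B=14
Draw 8: a1=1.914, a2=5.908, a3=2.238, a4=13.776, a0=23.836; τ=−ln(0.7815)/23.836=0.010 → t=0.239; u2·a0=0.0416·23.836=0.992 ≤ a1=1.914 → R1 fires; A=4 R=2 B=14
Draw 9: a1=2.552, a2=5.908, a3=2.984, a4=18.368, a0=29.812; τ=−ln(0.4531)/29.812=0.027 → t=0.265 > T=0.25: stop.
Read off A at T=0.25: 4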